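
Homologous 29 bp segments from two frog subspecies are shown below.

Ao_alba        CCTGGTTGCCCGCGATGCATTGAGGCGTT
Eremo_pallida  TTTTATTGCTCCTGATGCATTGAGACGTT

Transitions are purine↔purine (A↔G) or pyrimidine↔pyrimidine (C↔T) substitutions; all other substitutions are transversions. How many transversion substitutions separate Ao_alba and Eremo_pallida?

2

The sequences differ at positions 1 (C/T, transition), 2 (C/T, transition), 4 (G/T, transversion), 5 (G/A, transition), 10 (C/T, transition), 12 (G/C, transversion), 13 (C/T, transition), 25 (G/A, transition).
Of the 8 differences, 6 transitions and 2 transversions, so the answer is 2.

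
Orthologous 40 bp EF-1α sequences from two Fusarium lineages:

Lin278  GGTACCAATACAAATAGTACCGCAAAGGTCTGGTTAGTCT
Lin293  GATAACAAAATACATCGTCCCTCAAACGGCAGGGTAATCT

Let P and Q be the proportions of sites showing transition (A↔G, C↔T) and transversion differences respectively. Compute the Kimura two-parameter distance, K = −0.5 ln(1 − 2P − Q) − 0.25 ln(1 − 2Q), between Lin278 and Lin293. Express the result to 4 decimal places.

Mismatches occur at site 2 (G↔A, transition), site 5 (C↔A, transversion), site 9 (T↔A, transversion), site 11 (C↔T, transition), site 13 (A↔C, transversion), site 16 (A↔C, transversion), site 19 (A↔C, transversion), site 22 (G↔T, transversion), site 27 (G↔C, transversion), site 29 (T↔G, transversion), site 31 (T↔A, transversion), site 34 (T↔G, transversion), site 37 (G↔A, transition).
Of the 13 differences, 3 transitions and 10 transversions over 40 sites: P = 3/40 = 0.075000, Q = 10/40 = 0.250000.
d = −0.5·ln(0.600000) − 0.25·ln(0.500000) = −0.5·(-0.510826) − 0.25·(-0.693147) = 0.4287.

0.4287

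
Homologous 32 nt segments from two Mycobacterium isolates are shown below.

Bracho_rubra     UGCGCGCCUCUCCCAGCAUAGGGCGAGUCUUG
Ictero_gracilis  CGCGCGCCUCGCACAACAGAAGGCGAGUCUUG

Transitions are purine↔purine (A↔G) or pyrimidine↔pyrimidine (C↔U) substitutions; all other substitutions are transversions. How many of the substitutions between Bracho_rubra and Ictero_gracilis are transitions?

The sequences differ at positions 1 (U/C, transition), 11 (U/G, transversion), 13 (C/A, transversion), 16 (G/A, transition), 19 (U/G, transversion), 21 (G/A, transition).
Of the 6 differences, 3 transitions and 3 transversions, so the answer is 3.

3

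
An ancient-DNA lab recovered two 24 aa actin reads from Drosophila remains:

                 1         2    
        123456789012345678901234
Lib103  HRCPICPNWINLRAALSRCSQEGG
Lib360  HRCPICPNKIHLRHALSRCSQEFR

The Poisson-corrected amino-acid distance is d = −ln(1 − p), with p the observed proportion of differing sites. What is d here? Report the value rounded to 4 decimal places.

0.2336

Differing sites — 9:W/K; 11:N/H; 14:A/H; 23:G/F; 24:G/R.
p = 5/24 = 0.208333.
d = −ln(1 − 0.208333) = −ln(0.791667) = 0.2336.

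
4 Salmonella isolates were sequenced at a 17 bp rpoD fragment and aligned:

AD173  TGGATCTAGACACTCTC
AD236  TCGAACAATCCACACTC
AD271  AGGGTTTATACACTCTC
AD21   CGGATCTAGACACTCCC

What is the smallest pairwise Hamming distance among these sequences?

2

Pairwise Hamming distances:
  AD173 vs AD236: 6
  AD173 vs AD271: 4
  AD173 vs AD21: 2
  AD236 vs AD271: 8
  AD236 vs AD21: 8
  AD271 vs AD21: 5
The smallest is 2, between AD173 and AD21.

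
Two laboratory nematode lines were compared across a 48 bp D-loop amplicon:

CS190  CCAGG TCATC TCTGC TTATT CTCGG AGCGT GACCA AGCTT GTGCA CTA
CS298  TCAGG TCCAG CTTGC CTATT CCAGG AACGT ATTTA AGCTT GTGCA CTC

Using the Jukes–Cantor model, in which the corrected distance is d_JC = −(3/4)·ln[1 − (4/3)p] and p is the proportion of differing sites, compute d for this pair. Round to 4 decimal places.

Mismatches occur at site 1 (C/T), site 8 (A/C), site 9 (T/A), site 10 (C/G), site 11 (T/C), site 12 (C/T), site 16 (T/C), site 22 (T/C), site 23 (C/A), site 27 (G/A), site 31 (G/A), site 32 (A/T), site 33 (C/T), site 34 (C/T), site 48 (A/C).
p = 15/48 = 0.312500.
d = −0.75 · ln(1 − (4/3)·0.312500) = −0.75 · ln(0.583333) = −0.75 · (-0.538997) = 0.4042.

0.4042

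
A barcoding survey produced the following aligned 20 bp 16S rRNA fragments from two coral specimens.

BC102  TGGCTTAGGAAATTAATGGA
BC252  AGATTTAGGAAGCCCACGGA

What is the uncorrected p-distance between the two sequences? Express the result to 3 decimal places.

Mismatches occur at site 1 (T↔A), site 3 (G↔A), site 4 (C↔T), site 12 (A↔G), site 13 (T↔C), site 14 (T↔C), site 15 (A↔C), site 17 (T↔C).
There are 8 differences over 20 sites, so p = 8/20 = 0.400.

0.400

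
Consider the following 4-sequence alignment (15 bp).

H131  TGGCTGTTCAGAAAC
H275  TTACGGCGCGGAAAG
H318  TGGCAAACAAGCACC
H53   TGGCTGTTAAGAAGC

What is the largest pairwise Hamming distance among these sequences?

Pairwise Hamming distances:
  H131 vs H275: 7
  H131 vs H318: 7
  H131 vs H53: 2
  H275 vs H318: 11
  H275 vs H53: 9
  H318 vs H53: 6
The largest is 11, between H275 and H318.

11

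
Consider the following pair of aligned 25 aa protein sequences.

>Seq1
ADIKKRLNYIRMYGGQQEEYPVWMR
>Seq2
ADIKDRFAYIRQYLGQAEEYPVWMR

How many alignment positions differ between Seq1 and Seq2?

Mismatches occur at site 5 (K↔D), site 7 (L↔F), site 8 (N↔A), site 12 (M↔Q), site 14 (G↔L), site 17 (Q↔A).
That gives 6 mismatches out of 25 aligned sites, so the Hamming distance is 6.

6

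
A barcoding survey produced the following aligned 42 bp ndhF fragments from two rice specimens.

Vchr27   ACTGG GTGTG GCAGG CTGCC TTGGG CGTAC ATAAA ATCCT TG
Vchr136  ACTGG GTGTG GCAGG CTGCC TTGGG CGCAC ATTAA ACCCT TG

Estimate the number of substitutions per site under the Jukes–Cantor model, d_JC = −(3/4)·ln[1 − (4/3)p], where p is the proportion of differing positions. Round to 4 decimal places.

0.0751

The sequences differ at positions 28 (T/C), 33 (A/T), 37 (T/C).
p = 3/42 = 0.071429.
d = −0.75 · ln(1 − (4/3)·0.071429) = −0.75 · ln(0.904761) = −0.75 · (-0.100084) = 0.0751.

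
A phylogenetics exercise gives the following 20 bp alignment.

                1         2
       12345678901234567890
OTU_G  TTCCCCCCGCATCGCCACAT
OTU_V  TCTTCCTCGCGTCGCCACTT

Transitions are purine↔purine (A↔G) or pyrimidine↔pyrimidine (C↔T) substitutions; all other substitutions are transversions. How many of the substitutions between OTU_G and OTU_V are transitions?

The sequences differ at positions 2 (T/C, transition), 3 (C/T, transition), 4 (C/T, transition), 7 (C/T, transition), 11 (A/G, transition), 19 (A/T, transversion).
Of the 6 differences, 5 transitions and 1 transversion, so the answer is 5.

5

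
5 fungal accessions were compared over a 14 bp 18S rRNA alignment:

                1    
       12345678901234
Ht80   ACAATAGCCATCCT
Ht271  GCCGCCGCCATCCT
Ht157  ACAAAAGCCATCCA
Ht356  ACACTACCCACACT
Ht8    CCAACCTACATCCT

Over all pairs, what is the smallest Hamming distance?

2

Pairwise Hamming distances:
  Ht80 vs Ht271: 5
  Ht80 vs Ht157: 2
  Ht80 vs Ht356: 4
  Ht80 vs Ht8: 5
  Ht271 vs Ht157: 6
  Ht271 vs Ht356: 8
  Ht271 vs Ht8: 5
  Ht157 vs Ht356: 6
  Ht157 vs Ht8: 6
  Ht356 vs Ht8: 8
The smallest is 2, between Ht80 and Ht157.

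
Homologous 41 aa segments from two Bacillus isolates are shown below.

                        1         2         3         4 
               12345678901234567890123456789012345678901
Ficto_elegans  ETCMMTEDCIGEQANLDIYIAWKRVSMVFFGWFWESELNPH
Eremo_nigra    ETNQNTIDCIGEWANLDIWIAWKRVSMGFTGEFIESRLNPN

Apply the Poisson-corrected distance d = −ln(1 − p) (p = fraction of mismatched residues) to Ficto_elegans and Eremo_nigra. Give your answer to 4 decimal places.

0.3463

Mismatches occur at site 3 (C/N), site 4 (M/Q), site 5 (M/N), site 7 (E/I), site 13 (Q/W), site 19 (Y/W), site 28 (V/G), site 30 (F/T), site 32 (W/E), site 34 (W/I), site 37 (E/R), site 41 (H/N).
p = 12/41 = 0.292683.
d = −ln(1 − 0.292683) = −ln(0.707317) = 0.3463.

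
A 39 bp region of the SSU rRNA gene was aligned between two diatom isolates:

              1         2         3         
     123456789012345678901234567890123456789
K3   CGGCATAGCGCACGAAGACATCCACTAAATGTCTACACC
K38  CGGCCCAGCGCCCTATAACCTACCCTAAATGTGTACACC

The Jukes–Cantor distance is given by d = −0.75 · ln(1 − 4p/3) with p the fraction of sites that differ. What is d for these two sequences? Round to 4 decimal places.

The sequences differ at positions 5 (A/C), 6 (T/C), 12 (A/C), 14 (G/T), 16 (A/T), 17 (G/A), 20 (A/C), 22 (C/A), 24 (A/C), 33 (C/G).
p = 10/39 = 0.256410.
d = −0.75 · ln(1 − (4/3)·0.256410) = −0.75 · ln(0.658120) = −0.75 · (-0.418368) = 0.3138.

0.3138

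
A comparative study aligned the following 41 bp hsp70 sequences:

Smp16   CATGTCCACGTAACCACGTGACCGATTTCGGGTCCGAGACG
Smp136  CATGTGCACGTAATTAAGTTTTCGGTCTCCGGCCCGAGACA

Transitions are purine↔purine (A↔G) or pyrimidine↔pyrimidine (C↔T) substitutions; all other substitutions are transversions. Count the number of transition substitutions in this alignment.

Mismatches occur at site 6 (C↔G, transversion), site 14 (C↔T, transition), site 15 (C↔T, transition), site 17 (C↔A, transversion), site 20 (G↔T, transversion), site 21 (A↔T, transversion), site 22 (C↔T, transition), site 25 (A↔G, transition), site 27 (T↔C, transition), site 30 (G↔C, transversion), site 33 (T↔C, transition), site 41 (G↔A, transition).
Of the 12 differences, 7 transitions and 5 transversions, so the answer is 7.

7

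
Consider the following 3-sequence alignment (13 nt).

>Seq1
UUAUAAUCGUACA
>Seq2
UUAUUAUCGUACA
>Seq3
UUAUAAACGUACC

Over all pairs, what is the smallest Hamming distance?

Pairwise Hamming distances:
  Seq1 vs Seq2: 1
  Seq1 vs Seq3: 2
  Seq2 vs Seq3: 3
The smallest is 1, between Seq1 and Seq2.

1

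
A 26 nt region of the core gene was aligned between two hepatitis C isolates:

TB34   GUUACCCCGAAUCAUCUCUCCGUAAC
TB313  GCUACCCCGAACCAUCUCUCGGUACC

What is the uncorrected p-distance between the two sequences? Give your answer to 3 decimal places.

0.154

The sequences differ at positions 2 (U/C), 12 (U/C), 21 (C/G), 25 (A/C).
There are 4 differences over 26 sites, so p = 4/26 = 0.154.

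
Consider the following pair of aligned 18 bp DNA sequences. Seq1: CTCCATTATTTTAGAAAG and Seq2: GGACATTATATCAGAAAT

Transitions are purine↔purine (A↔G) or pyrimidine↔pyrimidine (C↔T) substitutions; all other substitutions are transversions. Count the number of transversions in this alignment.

5

Differing sites — 1:C/G (Tv); 2:T/G (Tv); 3:C/A (Tv); 10:T/A (Tv); 12:T/C (Ti); 18:G/T (Tv).
Of the 6 differences, 1 transition and 5 transversions, so the answer is 5.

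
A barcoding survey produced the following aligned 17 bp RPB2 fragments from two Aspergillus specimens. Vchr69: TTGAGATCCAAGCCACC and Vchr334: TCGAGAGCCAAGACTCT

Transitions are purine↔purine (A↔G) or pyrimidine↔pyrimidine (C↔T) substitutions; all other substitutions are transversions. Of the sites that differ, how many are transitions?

2

The sequences differ at positions 2 (T/C, transition), 7 (T/G, transversion), 13 (C/A, transversion), 15 (A/T, transversion), 17 (C/T, transition).
Of the 5 differences, 2 transitions and 3 transversions, so the answer is 2.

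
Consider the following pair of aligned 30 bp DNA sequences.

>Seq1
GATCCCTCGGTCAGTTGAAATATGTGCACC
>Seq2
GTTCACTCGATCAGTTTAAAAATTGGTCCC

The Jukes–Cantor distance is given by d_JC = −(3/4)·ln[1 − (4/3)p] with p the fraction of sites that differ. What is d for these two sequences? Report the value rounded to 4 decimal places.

0.3831

Mismatches occur at site 2 (A/T), site 5 (C/A), site 10 (G/A), site 17 (G/T), site 21 (T/A), site 24 (G/T), site 25 (T/G), site 27 (C/T), site 28 (A/C).
p = 9/30 = 0.300000.
d = −0.75 · ln(1 − (4/3)·0.300000) = −0.75 · ln(0.600000) = −0.75 · (-0.510826) = 0.3831.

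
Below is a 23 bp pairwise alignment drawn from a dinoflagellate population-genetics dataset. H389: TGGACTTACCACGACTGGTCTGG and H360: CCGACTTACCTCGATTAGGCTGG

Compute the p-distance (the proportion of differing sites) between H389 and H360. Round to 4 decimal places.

Differing sites — 1:T/C; 2:G/C; 11:A/T; 15:C/T; 17:G/A; 19:T/G.
There are 6 differences over 23 sites, so p = 6/23 = 0.2609.

0.2609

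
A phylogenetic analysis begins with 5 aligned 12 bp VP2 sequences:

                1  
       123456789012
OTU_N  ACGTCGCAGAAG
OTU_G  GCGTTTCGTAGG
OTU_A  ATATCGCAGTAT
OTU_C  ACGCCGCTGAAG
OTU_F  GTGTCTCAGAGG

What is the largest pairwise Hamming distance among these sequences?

10

Pairwise Hamming distances:
  OTU_N vs OTU_G: 6
  OTU_N vs OTU_A: 4
  OTU_N vs OTU_C: 2
  OTU_N vs OTU_F: 4
  OTU_G vs OTU_A: 10
  OTU_G vs OTU_C: 7
  OTU_G vs OTU_F: 4
  OTU_A vs OTU_C: 6
  OTU_A vs OTU_F: 6
  OTU_C vs OTU_F: 6
The largest is 10, between OTU_G and OTU_A.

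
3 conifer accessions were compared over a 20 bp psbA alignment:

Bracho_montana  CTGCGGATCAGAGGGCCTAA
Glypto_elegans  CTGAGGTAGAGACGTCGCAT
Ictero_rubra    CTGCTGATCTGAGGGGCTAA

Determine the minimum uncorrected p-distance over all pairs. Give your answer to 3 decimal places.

0.150

Pairwise Hamming distances:
  Bracho_montana vs Glypto_elegans: 9
  Bracho_montana vs Ictero_rubra: 3
  Glypto_elegans vs Ictero_rubra: 12
The smallest is 3 mismatches, between Bracho_montana and Ictero_rubra; p = 3/20 = 0.150.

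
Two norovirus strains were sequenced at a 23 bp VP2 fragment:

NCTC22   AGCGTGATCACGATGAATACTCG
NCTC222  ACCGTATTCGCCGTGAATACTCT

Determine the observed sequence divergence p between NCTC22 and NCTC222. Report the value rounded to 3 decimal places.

Differing sites — 2:G/C; 6:G/A; 7:A/T; 10:A/G; 12:G/C; 13:A/G; 23:G/T.
There are 7 differences over 23 sites, so p = 7/23 = 0.304.

0.304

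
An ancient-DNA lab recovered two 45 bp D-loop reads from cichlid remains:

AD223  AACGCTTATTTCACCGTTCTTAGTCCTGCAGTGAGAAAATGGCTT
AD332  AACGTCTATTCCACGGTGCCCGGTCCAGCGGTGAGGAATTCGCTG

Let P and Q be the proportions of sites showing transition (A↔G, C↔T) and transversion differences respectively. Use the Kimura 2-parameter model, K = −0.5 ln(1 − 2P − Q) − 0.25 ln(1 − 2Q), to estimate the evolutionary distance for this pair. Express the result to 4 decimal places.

0.4131

Differing sites — 5:C/T (Ti); 6:T/C (Ti); 11:T/C (Ti); 15:C/G (Tv); 18:T/G (Tv); 20:T/C (Ti); 21:T/C (Ti); 22:A/G (Ti); 27:T/A (Tv); 30:A/G (Ti); 36:A/G (Ti); 39:A/T (Tv); 41:G/C (Tv); 45:T/G (Tv).
Of the 14 differences, 8 transitions and 6 transversions over 45 sites: P = 8/45 = 0.177778, Q = 6/45 = 0.133333.
d = −0.5·ln(0.511111) − 0.25·ln(0.733334) = −0.5·(-0.671168) − 0.25·(-0.310154) = 0.4131.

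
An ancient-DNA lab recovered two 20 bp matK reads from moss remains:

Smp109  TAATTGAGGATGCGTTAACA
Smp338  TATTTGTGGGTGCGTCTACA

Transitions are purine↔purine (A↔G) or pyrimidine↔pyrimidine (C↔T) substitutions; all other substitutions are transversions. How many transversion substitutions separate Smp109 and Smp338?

3

Differing sites — 3:A/T (Tv); 7:A/T (Tv); 10:A/G (Ti); 16:T/C (Ti); 17:A/T (Tv).
Of the 5 differences, 2 transitions and 3 transversions, so the answer is 3.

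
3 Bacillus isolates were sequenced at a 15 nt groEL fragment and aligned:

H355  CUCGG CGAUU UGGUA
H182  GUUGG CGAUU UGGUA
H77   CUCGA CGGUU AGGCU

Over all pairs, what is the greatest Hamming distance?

7

Pairwise Hamming distances:
  H355 vs H182: 2
  H355 vs H77: 5
  H182 vs H77: 7
The largest is 7, between H182 and H77.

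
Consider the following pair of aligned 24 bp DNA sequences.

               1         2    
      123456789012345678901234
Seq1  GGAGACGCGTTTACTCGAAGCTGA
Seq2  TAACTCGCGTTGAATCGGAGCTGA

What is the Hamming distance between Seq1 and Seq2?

Mismatches occur at site 1 (G→T), site 2 (G→A), site 4 (G→C), site 5 (A→T), site 12 (T→G), site 14 (C→A), site 18 (A→G).
That gives 7 mismatches out of 24 aligned sites, so the Hamming distance is 7.

7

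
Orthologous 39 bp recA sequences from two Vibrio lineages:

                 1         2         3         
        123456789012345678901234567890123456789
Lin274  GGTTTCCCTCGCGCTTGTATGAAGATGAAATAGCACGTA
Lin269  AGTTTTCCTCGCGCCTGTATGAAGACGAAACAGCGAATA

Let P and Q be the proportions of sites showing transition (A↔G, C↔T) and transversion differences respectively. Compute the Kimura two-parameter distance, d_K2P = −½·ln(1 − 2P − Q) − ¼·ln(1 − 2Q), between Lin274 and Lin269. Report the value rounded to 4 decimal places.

The sequences differ at positions 1 (G/A, transition), 6 (C/T, transition), 15 (T/C, transition), 26 (T/C, transition), 31 (T/C, transition), 35 (A/G, transition), 36 (C/A, transversion), 37 (G/A, transition).
Of the 8 differences, 7 transitions and 1 transversion over 39 sites: P = 7/39 = 0.179487, Q = 1/39 = 0.025641.
d = −0.5·ln(0.615385) − 0.25·ln(0.948718) = −0.5·(-0.485507) − 0.25·(-0.052644) = 0.2559.

0.2559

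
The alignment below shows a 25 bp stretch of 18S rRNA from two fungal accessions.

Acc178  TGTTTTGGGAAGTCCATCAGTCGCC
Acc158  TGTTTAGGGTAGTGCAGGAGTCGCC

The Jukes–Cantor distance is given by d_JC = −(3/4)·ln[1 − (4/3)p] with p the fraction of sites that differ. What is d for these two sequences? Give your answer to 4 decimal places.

The sequences differ at positions 6 (T/A), 10 (A/T), 14 (C/G), 17 (T/G), 18 (C/G).
p = 5/25 = 0.200000.
d = −0.75 · ln(1 − (4/3)·0.200000) = −0.75 · ln(0.733333) = −0.75 · (-0.310155) = 0.2326.

0.2326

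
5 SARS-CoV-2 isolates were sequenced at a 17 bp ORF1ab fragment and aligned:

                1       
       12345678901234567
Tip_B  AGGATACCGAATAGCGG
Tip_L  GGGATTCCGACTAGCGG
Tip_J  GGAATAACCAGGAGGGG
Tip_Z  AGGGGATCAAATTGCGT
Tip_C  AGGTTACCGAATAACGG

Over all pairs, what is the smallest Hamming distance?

Pairwise Hamming distances:
  Tip_B vs Tip_L: 3
  Tip_B vs Tip_J: 7
  Tip_B vs Tip_Z: 6
  Tip_B vs Tip_C: 2
  Tip_L vs Tip_J: 7
  Tip_L vs Tip_Z: 9
  Tip_L vs Tip_C: 5
  Tip_J vs Tip_Z: 11
  Tip_J vs Tip_C: 9
  Tip_Z vs Tip_C: 7
The smallest is 2, between Tip_B and Tip_C.

2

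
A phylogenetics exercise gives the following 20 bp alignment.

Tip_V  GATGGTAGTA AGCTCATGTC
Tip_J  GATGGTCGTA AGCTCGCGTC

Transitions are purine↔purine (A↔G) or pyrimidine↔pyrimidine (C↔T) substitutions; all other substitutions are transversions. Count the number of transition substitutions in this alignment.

2

Mismatches occur at site 7 (A→C, transversion), site 16 (A→G, transition), site 17 (T→C, transition).
Of the 3 differences, 2 transitions and 1 transversion, so the answer is 2.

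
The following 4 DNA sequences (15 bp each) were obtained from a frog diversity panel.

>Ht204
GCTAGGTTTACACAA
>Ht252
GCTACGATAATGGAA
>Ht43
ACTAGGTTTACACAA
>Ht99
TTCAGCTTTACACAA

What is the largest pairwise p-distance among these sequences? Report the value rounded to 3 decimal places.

0.667

Pairwise Hamming distances:
  Ht204 vs Ht252: 6
  Ht204 vs Ht43: 1
  Ht204 vs Ht99: 4
  Ht252 vs Ht43: 7
  Ht252 vs Ht99: 10
  Ht43 vs Ht99: 4
The largest is 10 mismatches, between Ht252 and Ht99; p = 10/15 = 0.667.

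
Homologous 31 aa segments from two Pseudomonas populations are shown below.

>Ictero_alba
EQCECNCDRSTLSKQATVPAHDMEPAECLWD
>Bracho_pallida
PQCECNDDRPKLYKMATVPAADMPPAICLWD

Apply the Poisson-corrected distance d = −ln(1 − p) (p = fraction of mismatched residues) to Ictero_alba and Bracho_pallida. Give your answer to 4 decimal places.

Mismatches occur at site 1 (E↔P), site 7 (C↔D), site 10 (S↔P), site 11 (T↔K), site 13 (S↔Y), site 15 (Q↔M), site 21 (H↔A), site 24 (E↔P), site 27 (E↔I).
p = 9/31 = 0.290323.
d = −ln(1 − 0.290323) = −ln(0.709677) = 0.3429.

0.3429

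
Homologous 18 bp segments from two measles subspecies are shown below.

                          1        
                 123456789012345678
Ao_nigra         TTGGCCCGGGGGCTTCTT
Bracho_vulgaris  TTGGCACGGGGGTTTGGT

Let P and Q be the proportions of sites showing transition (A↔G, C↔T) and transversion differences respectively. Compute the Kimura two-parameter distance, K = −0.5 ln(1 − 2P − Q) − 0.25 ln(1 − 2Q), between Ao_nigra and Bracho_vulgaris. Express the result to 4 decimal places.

0.2641

The sequences differ at positions 6 (C/A, transversion), 13 (C/T, transition), 16 (C/G, transversion), 17 (T/G, transversion).
Of the 4 differences, 1 transition and 3 transversions over 18 sites: P = 1/18 = 0.055556, Q = 3/18 = 0.166667.
d = −0.5·ln(0.722221) − 0.25·ln(0.666666) = −0.5·(-0.325424) − 0.25·(-0.405466) = 0.2641.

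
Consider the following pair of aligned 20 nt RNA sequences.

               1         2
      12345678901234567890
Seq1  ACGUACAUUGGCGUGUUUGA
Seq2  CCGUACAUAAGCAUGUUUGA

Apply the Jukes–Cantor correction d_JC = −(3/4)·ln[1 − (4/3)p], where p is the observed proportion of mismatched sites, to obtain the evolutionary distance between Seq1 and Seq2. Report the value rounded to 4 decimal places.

0.2326

Differing sites — 1:A/C; 9:U/A; 10:G/A; 13:G/A.
p = 4/20 = 0.200000.
d = −0.75 · ln(1 − (4/3)·0.200000) = −0.75 · ln(0.733333) = −0.75 · (-0.310155) = 0.2326.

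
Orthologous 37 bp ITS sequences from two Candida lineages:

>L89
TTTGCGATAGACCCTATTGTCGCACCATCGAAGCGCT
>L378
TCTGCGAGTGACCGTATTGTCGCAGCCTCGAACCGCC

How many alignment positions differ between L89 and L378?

The sequences differ at positions 2 (T/C), 8 (T/G), 9 (A/T), 14 (C/G), 25 (C/G), 27 (A/C), 33 (G/C), 37 (T/C).
That gives 8 mismatches out of 37 aligned sites, so the Hamming distance is 8.

8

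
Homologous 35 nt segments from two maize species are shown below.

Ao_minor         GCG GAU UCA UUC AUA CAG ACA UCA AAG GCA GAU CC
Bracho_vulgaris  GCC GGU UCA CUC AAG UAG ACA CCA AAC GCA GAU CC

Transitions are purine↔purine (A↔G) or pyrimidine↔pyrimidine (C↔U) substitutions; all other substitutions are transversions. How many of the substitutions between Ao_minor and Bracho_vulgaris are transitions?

Differing sites — 3:G/C (Tv); 5:A/G (Ti); 10:U/C (Ti); 14:U/A (Tv); 15:A/G (Ti); 16:C/U (Ti); 22:U/C (Ti); 27:G/C (Tv).
Of the 8 differences, 5 transitions and 3 transversions, so the answer is 5.

5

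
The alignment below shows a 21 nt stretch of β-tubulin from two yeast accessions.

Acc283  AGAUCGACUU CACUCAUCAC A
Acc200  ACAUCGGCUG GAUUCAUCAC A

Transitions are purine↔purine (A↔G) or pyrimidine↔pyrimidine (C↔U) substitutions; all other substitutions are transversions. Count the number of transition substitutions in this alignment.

Differing sites — 2:G/C (Tv); 7:A/G (Ti); 10:U/G (Tv); 11:C/G (Tv); 13:C/U (Ti).
Of the 5 differences, 2 transitions and 3 transversions, so the answer is 2.

2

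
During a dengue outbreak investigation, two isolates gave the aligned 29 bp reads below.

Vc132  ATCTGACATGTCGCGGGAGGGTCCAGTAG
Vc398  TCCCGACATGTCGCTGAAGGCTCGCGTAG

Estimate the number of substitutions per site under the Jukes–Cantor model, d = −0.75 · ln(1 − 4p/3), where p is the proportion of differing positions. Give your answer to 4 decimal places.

0.3439

Mismatches occur at site 1 (A↔T), site 2 (T↔C), site 4 (T↔C), site 15 (G↔T), site 17 (G↔A), site 21 (G↔C), site 24 (C↔G), site 25 (A↔C).
p = 8/29 = 0.275862.
d = −0.75 · ln(1 − (4/3)·0.275862) = −0.75 · ln(0.632184) = −0.75 · (-0.458575) = 0.3439.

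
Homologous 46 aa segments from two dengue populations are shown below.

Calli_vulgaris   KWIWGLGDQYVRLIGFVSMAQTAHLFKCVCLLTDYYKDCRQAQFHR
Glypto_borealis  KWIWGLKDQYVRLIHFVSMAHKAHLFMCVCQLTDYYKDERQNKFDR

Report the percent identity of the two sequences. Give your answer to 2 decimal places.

78.26%

Mismatches occur at site 7 (G/K), site 15 (G/H), site 21 (Q/H), site 22 (T/K), site 27 (K/M), site 31 (L/Q), site 39 (C/E), site 42 (A/N), site 43 (Q/K), site 45 (H/D).
36 of the 46 sites match, so the percent identity is 36/46 × 100 = 78.26%.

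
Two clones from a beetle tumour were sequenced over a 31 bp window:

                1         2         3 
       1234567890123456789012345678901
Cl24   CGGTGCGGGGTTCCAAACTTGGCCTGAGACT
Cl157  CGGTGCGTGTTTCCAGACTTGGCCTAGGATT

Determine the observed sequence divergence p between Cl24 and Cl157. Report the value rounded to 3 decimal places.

0.194

Mismatches occur at site 8 (G/T), site 10 (G/T), site 16 (A/G), site 26 (G/A), site 27 (A/G), site 30 (C/T).
There are 6 differences over 31 sites, so p = 6/31 = 0.194.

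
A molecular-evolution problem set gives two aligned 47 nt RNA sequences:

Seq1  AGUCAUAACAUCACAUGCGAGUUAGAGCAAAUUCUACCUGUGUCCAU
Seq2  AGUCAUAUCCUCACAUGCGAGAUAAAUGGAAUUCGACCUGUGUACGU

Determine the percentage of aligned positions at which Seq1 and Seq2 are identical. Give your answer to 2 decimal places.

Differing sites — 8:A/U; 10:A/C; 22:U/A; 25:G/A; 27:G/U; 28:C/G; 29:A/G; 35:U/G; 44:C/A; 46:A/G.
37 of the 47 sites match, so the percent identity is 37/47 × 100 = 78.72%.

78.72%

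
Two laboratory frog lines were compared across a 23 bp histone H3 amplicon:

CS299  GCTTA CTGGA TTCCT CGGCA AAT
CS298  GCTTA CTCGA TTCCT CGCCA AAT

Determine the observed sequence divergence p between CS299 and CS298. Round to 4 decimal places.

The sequences differ at positions 8 (G/C), 18 (G/C).
There are 2 differences over 23 sites, so p = 2/23 = 0.0870.

0.0870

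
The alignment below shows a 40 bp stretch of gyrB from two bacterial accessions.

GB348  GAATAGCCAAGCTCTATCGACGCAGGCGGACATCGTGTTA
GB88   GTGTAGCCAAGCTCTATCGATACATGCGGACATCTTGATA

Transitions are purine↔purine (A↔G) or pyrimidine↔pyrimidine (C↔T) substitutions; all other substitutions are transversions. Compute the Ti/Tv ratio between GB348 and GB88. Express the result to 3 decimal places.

0.750

The sequences differ at positions 2 (A/T, transversion), 3 (A/G, transition), 21 (C/T, transition), 22 (G/A, transition), 25 (G/T, transversion), 35 (G/T, transversion), 38 (T/A, transversion).
Of the 7 differences, 3 transitions and 4 transversions, so Ti/Tv = 3/4 = 0.750.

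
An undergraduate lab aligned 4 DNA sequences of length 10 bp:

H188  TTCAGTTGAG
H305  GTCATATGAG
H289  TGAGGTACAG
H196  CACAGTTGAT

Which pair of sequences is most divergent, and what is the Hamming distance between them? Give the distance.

8

Pairwise Hamming distances:
  H188 vs H305: 3
  H188 vs H289: 5
  H188 vs H196: 3
  H305 vs H289: 8
  H305 vs H196: 5
  H289 vs H196: 7
The largest is 8, between H305 and H289.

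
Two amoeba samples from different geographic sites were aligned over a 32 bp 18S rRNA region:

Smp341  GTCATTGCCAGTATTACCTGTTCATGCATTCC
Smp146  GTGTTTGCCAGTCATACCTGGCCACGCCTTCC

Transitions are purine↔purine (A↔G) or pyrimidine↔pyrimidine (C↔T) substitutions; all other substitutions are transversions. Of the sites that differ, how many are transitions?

2

Mismatches occur at site 3 (C→G, transversion), site 4 (A→T, transversion), site 13 (A→C, transversion), site 14 (T→A, transversion), site 21 (T→G, transversion), site 22 (T→C, transition), site 25 (T→C, transition), site 28 (A→C, transversion).
Of the 8 differences, 2 transitions and 6 transversions, so the answer is 2.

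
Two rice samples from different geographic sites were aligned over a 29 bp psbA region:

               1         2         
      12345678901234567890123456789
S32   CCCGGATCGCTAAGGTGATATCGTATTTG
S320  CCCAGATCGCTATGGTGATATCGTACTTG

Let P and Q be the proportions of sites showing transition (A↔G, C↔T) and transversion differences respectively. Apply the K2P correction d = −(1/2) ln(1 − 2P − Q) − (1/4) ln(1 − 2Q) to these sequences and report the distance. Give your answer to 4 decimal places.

0.1125

Differing sites — 4:G/A (Ti); 13:A/T (Tv); 26:T/C (Ti).
Of the 3 differences, 2 transitions and 1 transversion over 29 sites: P = 2/29 = 0.068966, Q = 1/29 = 0.034483.
d = −0.5·ln(0.827585) − 0.25·ln(0.931034) = −0.5·(-0.189243) − 0.25·(-0.071459) = 0.1125.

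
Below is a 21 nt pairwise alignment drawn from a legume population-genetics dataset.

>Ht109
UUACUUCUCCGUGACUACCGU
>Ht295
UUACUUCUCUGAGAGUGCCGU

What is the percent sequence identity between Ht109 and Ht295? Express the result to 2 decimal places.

80.95%

Mismatches occur at site 10 (C→U), site 12 (U→A), site 15 (C→G), site 17 (A→G).
17 of the 21 sites match, so the percent identity is 17/21 × 100 = 80.95%.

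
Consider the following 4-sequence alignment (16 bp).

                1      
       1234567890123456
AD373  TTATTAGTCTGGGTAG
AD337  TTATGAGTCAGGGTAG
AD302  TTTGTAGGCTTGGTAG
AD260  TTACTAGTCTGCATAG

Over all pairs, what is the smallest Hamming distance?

2

Pairwise Hamming distances:
  AD373 vs AD337: 2
  AD373 vs AD302: 4
  AD373 vs AD260: 3
  AD337 vs AD302: 6
  AD337 vs AD260: 5
  AD302 vs AD260: 6
The smallest is 2, between AD373 and AD337.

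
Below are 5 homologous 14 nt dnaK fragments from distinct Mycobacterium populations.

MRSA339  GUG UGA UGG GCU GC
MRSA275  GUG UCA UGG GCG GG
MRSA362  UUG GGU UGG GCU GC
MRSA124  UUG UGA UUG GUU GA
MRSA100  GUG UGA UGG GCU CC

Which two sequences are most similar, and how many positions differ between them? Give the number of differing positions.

1

Pairwise Hamming distances:
  MRSA339 vs MRSA275: 3
  MRSA339 vs MRSA362: 3
  MRSA339 vs MRSA124: 4
  MRSA339 vs MRSA100: 1
  MRSA275 vs MRSA362: 6
  MRSA275 vs MRSA124: 6
  MRSA275 vs MRSA100: 4
  MRSA362 vs MRSA124: 5
  MRSA362 vs MRSA100: 4
  MRSA124 vs MRSA100: 5
The smallest is 1, between MRSA339 and MRSA100.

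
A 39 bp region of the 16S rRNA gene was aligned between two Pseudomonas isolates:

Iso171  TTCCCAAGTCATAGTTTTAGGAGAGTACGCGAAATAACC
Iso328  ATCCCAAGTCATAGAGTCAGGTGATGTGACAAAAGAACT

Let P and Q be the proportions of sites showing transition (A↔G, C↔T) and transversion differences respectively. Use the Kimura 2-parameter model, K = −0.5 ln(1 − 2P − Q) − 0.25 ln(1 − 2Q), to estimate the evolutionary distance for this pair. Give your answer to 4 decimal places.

The sequences differ at positions 1 (T/A, transversion), 15 (T/A, transversion), 16 (T/G, transversion), 18 (T/C, transition), 22 (A/T, transversion), 25 (G/T, transversion), 26 (T/G, transversion), 27 (A/T, transversion), 28 (C/G, transversion), 29 (G/A, transition), 31 (G/A, transition), 35 (T/G, transversion), 39 (C/T, transition).
Of the 13 differences, 4 transitions and 9 transversions over 39 sites: P = 4/39 = 0.102564, Q = 9/39 = 0.230769.
d = −0.5·ln(0.564103) − 0.25·ln(0.538462) = −0.5·(-0.572518) − 0.25·(-0.619038) = 0.4410.

0.4410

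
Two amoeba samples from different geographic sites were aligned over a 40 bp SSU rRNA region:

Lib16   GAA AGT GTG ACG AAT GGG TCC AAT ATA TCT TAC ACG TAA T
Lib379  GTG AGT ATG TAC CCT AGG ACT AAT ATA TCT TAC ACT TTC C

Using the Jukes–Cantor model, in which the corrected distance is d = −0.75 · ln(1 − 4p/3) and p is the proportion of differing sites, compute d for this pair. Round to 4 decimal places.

The sequences differ at positions 2 (A/T), 3 (A/G), 7 (G/A), 10 (A/T), 11 (C/A), 12 (G/C), 13 (A/C), 14 (A/C), 16 (G/A), 19 (T/A), 21 (C/T), 36 (G/T), 38 (A/T), 39 (A/C), 40 (T/C).
p = 15/40 = 0.375000.
d = −0.75 · ln(1 − (4/3)·0.375000) = −0.75 · ln(0.500000) = −0.75 · (-0.693147) = 0.5199.

0.5199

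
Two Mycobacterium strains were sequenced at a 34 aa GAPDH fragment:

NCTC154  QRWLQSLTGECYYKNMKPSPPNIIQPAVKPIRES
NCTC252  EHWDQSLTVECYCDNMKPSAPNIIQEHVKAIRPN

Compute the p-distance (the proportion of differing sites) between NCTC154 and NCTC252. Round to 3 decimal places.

The sequences differ at positions 1 (Q/E), 2 (R/H), 4 (L/D), 9 (G/V), 13 (Y/C), 14 (K/D), 20 (P/A), 26 (P/E), 27 (A/H), 30 (P/A), 33 (E/P), 34 (S/N).
There are 12 differences over 34 sites, so p = 12/34 = 0.353.

0.353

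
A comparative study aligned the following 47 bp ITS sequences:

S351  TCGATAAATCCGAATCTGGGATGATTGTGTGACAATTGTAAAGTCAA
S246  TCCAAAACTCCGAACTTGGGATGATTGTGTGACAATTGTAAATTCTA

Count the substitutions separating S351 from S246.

7

The sequences differ at positions 3 (G/C), 5 (T/A), 8 (A/C), 15 (T/C), 16 (C/T), 43 (G/T), 46 (A/T).
That gives 7 mismatches out of 47 aligned sites, so the Hamming distance is 7.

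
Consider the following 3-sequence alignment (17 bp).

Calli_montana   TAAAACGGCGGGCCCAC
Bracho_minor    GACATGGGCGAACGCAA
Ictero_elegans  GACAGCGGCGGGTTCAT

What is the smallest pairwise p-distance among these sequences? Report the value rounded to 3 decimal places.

0.353

Pairwise Hamming distances:
  Calli_montana vs Bracho_minor: 8
  Calli_montana vs Ictero_elegans: 6
  Bracho_minor vs Ictero_elegans: 7
The smallest is 6 mismatches, between Calli_montana and Ictero_elegans; p = 6/17 = 0.353.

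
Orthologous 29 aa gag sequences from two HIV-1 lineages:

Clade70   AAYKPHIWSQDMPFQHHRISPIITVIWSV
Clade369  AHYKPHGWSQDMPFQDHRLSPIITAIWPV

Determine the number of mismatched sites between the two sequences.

The sequences differ at positions 2 (A/H), 7 (I/G), 16 (H/D), 19 (I/L), 25 (V/A), 28 (S/P).
That gives 6 mismatches out of 29 aligned sites, so the Hamming distance is 6.

6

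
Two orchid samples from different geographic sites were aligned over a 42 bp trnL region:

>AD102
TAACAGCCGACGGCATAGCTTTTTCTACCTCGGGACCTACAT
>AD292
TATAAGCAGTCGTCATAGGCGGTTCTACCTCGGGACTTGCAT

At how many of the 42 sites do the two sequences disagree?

11

Differing sites — 3:A/T; 4:C/A; 8:C/A; 10:A/T; 13:G/T; 19:C/G; 20:T/C; 21:T/G; 22:T/G; 37:C/T; 39:A/G.
That gives 11 mismatches out of 42 aligned sites, so the Hamming distance is 11.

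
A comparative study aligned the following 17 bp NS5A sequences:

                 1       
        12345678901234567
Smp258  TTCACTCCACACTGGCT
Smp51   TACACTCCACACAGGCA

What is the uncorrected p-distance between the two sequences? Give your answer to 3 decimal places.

Differing sites — 2:T/A; 13:T/A; 17:T/A.
There are 3 differences over 17 sites, so p = 3/17 = 0.176.

0.176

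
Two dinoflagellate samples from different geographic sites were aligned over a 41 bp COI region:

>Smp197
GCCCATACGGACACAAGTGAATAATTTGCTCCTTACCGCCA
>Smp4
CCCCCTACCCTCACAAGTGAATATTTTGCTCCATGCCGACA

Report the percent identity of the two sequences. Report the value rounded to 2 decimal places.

78.05%

Differing sites — 1:G/C; 5:A/C; 9:G/C; 10:G/C; 11:A/T; 24:A/T; 33:T/A; 35:A/G; 39:C/A.
32 of the 41 sites match, so the percent identity is 32/41 × 100 = 78.05%.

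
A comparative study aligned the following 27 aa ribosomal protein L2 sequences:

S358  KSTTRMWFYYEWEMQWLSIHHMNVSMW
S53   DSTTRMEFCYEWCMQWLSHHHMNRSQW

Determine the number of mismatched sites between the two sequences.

Mismatches occur at site 1 (K/D), site 7 (W/E), site 9 (Y/C), site 13 (E/C), site 19 (I/H), site 24 (V/R), site 26 (M/Q).
That gives 7 mismatches out of 27 aligned sites, so the Hamming distance is 7.

7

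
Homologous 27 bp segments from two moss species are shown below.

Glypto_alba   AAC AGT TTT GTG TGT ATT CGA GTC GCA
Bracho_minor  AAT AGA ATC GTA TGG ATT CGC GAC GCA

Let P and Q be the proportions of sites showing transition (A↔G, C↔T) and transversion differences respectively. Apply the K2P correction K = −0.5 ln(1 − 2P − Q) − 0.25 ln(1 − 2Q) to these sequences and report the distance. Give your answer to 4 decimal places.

Differing sites — 3:C/T (Ti); 6:T/A (Tv); 7:T/A (Tv); 9:T/C (Ti); 12:G/A (Ti); 15:T/G (Tv); 21:A/C (Tv); 23:T/A (Tv).
Of the 8 differences, 3 transitions and 5 transversions over 27 sites: P = 3/27 = 0.111111, Q = 5/27 = 0.185185.
d = −0.5·ln(0.592593) − 0.25·ln(0.629630) = −0.5·(-0.523247) − 0.25·(-0.462623) = 0.3773.

0.3773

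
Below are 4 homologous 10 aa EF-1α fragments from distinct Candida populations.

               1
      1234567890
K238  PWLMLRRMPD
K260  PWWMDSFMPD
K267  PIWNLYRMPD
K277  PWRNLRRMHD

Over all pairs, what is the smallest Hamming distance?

Pairwise Hamming distances:
  K238 vs K260: 4
  K238 vs K267: 4
  K238 vs K277: 3
  K260 vs K267: 5
  K260 vs K277: 6
  K267 vs K277: 4
The smallest is 3, between K238 and K277.

3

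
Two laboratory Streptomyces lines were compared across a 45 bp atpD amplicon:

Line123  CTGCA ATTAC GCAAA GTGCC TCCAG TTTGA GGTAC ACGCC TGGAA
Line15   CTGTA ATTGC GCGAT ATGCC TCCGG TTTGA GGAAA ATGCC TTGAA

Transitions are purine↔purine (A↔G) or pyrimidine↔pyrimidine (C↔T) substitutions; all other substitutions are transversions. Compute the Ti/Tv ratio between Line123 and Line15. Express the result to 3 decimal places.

1.500

Differing sites — 4:C/T (Ti); 9:A/G (Ti); 13:A/G (Ti); 15:A/T (Tv); 16:G/A (Ti); 24:A/G (Ti); 33:T/A (Tv); 35:C/A (Tv); 37:C/T (Ti); 42:G/T (Tv).
Of the 10 differences, 6 transitions and 4 transversions, so Ti/Tv = 6/4 = 1.500.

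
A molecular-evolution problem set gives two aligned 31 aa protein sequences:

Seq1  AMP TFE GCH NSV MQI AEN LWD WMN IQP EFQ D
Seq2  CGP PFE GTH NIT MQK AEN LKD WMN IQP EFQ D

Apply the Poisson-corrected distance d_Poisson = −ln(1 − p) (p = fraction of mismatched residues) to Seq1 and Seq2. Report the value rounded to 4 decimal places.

The sequences differ at positions 1 (A/C), 2 (M/G), 4 (T/P), 8 (C/T), 11 (S/I), 12 (V/T), 15 (I/K), 20 (W/K).
p = 8/31 = 0.258065.
d = −ln(1 − 0.258065) = −ln(0.741935) = 0.2985.

0.2985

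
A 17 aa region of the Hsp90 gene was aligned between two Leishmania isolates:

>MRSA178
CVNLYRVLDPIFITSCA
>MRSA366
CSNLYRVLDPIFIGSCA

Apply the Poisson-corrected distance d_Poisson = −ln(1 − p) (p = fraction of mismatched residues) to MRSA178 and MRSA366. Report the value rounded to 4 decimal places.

Mismatches occur at site 2 (V/S), site 14 (T/G).
p = 2/17 = 0.117647.
d = −ln(1 − 0.117647) = −ln(0.882353) = 0.1252.

0.1252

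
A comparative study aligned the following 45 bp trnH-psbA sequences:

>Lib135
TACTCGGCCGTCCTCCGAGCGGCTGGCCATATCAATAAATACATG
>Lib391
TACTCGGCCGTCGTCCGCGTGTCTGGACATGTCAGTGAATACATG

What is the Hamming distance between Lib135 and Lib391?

8

Mismatches occur at site 13 (C/G), site 18 (A/C), site 20 (C/T), site 22 (G/T), site 27 (C/A), site 31 (A/G), site 35 (A/G), site 37 (A/G).
That gives 8 mismatches out of 45 aligned sites, so the Hamming distance is 8.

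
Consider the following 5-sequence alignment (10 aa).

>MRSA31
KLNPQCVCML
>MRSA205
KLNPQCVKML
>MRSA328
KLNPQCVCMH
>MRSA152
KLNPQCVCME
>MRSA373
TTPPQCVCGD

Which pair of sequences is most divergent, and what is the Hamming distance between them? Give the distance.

Pairwise Hamming distances:
  MRSA31 vs MRSA205: 1
  MRSA31 vs MRSA328: 1
  MRSA31 vs MRSA152: 1
  MRSA31 vs MRSA373: 5
  MRSA205 vs MRSA328: 2
  MRSA205 vs MRSA152: 2
  MRSA205 vs MRSA373: 6
  MRSA328 vs MRSA152: 1
  MRSA328 vs MRSA373: 5
  MRSA152 vs MRSA373: 5
The largest is 6, between MRSA205 and MRSA373.

6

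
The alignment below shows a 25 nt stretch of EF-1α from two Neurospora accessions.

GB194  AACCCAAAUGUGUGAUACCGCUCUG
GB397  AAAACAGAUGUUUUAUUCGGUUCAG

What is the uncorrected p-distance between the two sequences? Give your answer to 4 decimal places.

0.3600

The sequences differ at positions 3 (C/A), 4 (C/A), 7 (A/G), 12 (G/U), 14 (G/U), 17 (A/U), 19 (C/G), 21 (C/U), 24 (U/A).
There are 9 differences over 25 sites, so p = 9/25 = 0.3600.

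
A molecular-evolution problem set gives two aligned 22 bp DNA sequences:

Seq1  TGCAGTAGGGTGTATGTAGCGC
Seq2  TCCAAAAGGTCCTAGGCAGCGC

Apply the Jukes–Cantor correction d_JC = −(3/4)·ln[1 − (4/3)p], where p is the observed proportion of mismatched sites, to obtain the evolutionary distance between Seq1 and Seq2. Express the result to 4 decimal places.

Mismatches occur at site 2 (G→C), site 5 (G→A), site 6 (T→A), site 10 (G→T), site 11 (T→C), site 12 (G→C), site 15 (T→G), site 17 (T→C).
p = 8/22 = 0.363636.
d = −0.75 · ln(1 − (4/3)·0.363636) = −0.75 · ln(0.515152) = −0.75 · (-0.663293) = 0.4975.

0.4975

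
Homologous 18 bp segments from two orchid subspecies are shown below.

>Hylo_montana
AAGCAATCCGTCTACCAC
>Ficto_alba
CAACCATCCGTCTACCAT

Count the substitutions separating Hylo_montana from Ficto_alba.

4

The sequences differ at positions 1 (A/C), 3 (G/A), 5 (A/C), 18 (C/T).
That gives 4 mismatches out of 18 aligned sites, so the Hamming distance is 4.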